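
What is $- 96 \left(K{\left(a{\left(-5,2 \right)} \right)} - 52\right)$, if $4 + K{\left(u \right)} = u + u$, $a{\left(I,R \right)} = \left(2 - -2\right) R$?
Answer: $3840$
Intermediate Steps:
$a{\left(I,R \right)} = 4 R$ ($a{\left(I,R \right)} = \left(2 + 2\right) R = 4 R$)
$K{\left(u \right)} = -4 + 2 u$ ($K{\left(u \right)} = -4 + \left(u + u\right) = -4 + 2 u$)
$- 96 \left(K{\left(a{\left(-5,2 \right)} \right)} - 52\right) = - 96 \left(\left(-4 + 2 \cdot 4 \cdot 2\right) - 52\right) = - 96 \left(\left(-4 + 2 \cdot 8\right) - 52\right) = - 96 \left(\left(-4 + 16\right) - 52\right) = - 96 \left(12 - 52\right) = \left(-96\right) \left(-40\right) = 3840$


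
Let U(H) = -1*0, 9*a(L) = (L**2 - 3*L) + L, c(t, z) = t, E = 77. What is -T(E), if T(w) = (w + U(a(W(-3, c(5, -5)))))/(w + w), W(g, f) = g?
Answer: -1/2 ≈ -0.50000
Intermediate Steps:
a(L) = -2*L/9 + L**2/9 (a(L) = ((L**2 - 3*L) + L)/9 = (L**2 - 2*L)/9 = -2*L/9 + L**2/9)
U(H) = 0
T(w) = 1/2 (T(w) = (w + 0)/(w + w) = w/((2*w)) = w*(1/(2*w)) = 1/2)
-T(E) = -1*1/2 = -1/2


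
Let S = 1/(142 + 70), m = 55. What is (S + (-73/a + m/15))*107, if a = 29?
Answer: 2277709/18444 ≈ 123.49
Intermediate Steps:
S = 1/212 ≈ 0.0047170
(S + (-73/a + m/15))*107 = (1/212 + (-73/29 + 55/15))*107 = (1/212 + (-73*1/29 + 55*(1/15)))*107 = (1/212 + (-73/29 + 11/3))*107 = (1/212 + 100/87)*107 = (21287/18444)*107 = 2277709/18444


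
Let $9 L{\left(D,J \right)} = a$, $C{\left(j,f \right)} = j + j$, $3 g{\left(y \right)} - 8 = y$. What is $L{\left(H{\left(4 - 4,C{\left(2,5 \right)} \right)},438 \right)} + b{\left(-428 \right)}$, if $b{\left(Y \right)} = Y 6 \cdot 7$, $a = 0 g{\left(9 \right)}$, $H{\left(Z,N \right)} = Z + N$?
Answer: $-17976$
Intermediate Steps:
$g{\left(y \right)} = \frac{8}{3} + \frac{y}{3}$
$C{\left(j,f \right)} = 2 j$
$H{\left(Z,N \right)} = N + Z$
$a = 0$ ($a = 0 \left(\frac{8}{3} + \frac{1}{3} \cdot 9\right) = 0 \left(\frac{8}{3} + 3\right) = 0 \cdot \frac{17}{3} = 0$)
$L{\left(D,J \right)} = 0$ ($L{\left(D,J \right)} = \frac{1}{9} \cdot 0 = 0$)
$b{\left(Y \right)} = 42 Y$ ($b{\left(Y \right)} = 6 Y 7 = 42 Y$)
$L{\left(H{\left(4 - 4,C{\left(2,5 \right)} \right)},438 \right)} + b{\left(-428 \right)} = 0 + 42 \left(-428\right) = 0 - 17976 = -17976$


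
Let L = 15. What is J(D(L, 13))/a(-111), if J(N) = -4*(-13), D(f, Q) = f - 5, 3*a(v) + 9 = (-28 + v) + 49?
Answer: -52/33 ≈ -1.5758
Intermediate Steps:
a(v) = 4 + v/3 (a(v) = -3 + ((-28 + v) + 49)/3 = -3 + (21 + v)/3 = -3 + (7 + v/3) = 4 + v/3)
D(f, Q) = -5 + f
J(N) = 52
J(D(L, 13))/a(-111) = 52/(4 + (1/3)*(-111)) = 52/(4 - 37) = 52/(-33) = 52*(-1/33) = -52/33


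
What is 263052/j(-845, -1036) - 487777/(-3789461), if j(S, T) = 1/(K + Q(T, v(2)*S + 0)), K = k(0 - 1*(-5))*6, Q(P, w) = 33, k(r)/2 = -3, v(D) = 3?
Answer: -2990475397139/3789461 ≈ -7.8916e+5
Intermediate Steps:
k(r) = -6 (k(r) = 2*(-3) = -6)
K = -36 (K = -6*6 = -36)
j(S, T) = -⅓ (j(S, T) = 1/(-36 + 33) = 1/(-3) = -⅓)
263052/j(-845, -1036) - 487777/(-3789461) = 263052/(-⅓) - 487777/(-3789461) = 263052*(-3) - 487777*(-1/3789461) = -789156 + 487777/3789461 = -2990475397139/3789461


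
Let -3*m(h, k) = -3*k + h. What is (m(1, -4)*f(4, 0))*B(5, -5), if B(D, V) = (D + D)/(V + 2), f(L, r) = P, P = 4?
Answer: 520/9 ≈ 57.778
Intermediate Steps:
m(h, k) = k - h/3 (m(h, k) = -(-3*k + h)/3 = -(h - 3*k)/3 = k - h/3)
f(L, r) = 4
B(D, V) = 2*D/(2 + V) (B(D, V) = (2*D)/(2 + V) = 2*D/(2 + V))
(m(1, -4)*f(4, 0))*B(5, -5) = ((-4 - ⅓*1)*4)*(2*5/(2 - 5)) = ((-4 - ⅓)*4)*(2*5/(-3)) = (-13/3*4)*(2*5*(-⅓)) = -52/3*(-10/3) = 520/9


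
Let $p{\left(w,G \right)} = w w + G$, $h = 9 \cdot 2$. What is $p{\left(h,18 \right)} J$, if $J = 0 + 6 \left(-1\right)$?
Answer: $-2052$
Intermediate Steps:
$h = 18$
$p{\left(w,G \right)} = G + w^{2}$ ($p{\left(w,G \right)} = w^{2} + G = G + w^{2}$)
$J = -6$ ($J = 0 - 6 = -6$)
$p{\left(h,18 \right)} J = \left(18 + 18^{2}\right) \left(-6\right) = \left(18 + 324\right) \left(-6\right) = 342 \left(-6\right) = -2052$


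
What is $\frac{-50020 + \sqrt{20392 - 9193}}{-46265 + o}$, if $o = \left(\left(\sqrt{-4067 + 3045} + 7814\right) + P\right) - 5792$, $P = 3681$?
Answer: $\frac{50020 - \sqrt{11199}}{40562 - i \sqrt{1022}} \approx 1.2306 + 0.00096986 i$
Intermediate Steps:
$o = 5703 + i \sqrt{1022}$ ($o = \left(\left(\sqrt{-4067 + 3045} + 7814\right) + 3681\right) - 5792 = \left(\left(\sqrt{-1022} + 7814\right) + 3681\right) - 5792 = \left(\left(i \sqrt{1022} + 7814\right) + 3681\right) - 5792 = \left(\left(7814 + i \sqrt{1022}\right) + 3681\right) - 5792 = \left(11495 + i \sqrt{1022}\right) - 5792 = 5703 + i \sqrt{1022} \approx 5703.0 + 31.969 i$)
$\frac{-50020 + \sqrt{20392 - 9193}}{-46265 + o} = \frac{-50020 + \sqrt{20392 - 9193}}{-46265 + \left(5703 + i \sqrt{1022}\right)} = \frac{-50020 + \sqrt{11199}}{-40562 + i \sqrt{1022}}$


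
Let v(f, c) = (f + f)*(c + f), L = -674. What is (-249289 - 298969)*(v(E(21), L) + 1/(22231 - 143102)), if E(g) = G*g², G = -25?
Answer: -17094815873588249842/120871 ≈ -1.4143e+14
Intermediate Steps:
E(g) = -25*g²
v(f, c) = 2*f*(c + f) (v(f, c) = (2*f)*(c + f) = 2*f*(c + f))
(-249289 - 298969)*(v(E(21), L) + 1/(22231 - 143102)) = (-249289 - 298969)*(2*(-25*21²)*(-674 - 25*21²) + 1/(22231 - 143102)) = -548258*(2*(-25*441)*(-674 - 25*441) + 1/(-120871)) = -548258*(2*(-11025)*(-674 - 11025) - 1/120871) = -548258*(2*(-11025)*(-11699) - 1/120871) = -548258*(257962950 - 1/120871) = -548258*31180239729449/120871 = -17094815873588249842/120871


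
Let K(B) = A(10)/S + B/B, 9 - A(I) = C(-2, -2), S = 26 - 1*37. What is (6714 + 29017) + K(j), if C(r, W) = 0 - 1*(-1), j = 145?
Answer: 393044/11 ≈ 35731.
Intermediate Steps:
C(r, W) = 1 (C(r, W) = 0 + 1 = 1)
S = -11 (S = 26 - 37 = -11)
A(I) = 8 (A(I) = 9 - 1*1 = 9 - 1 = 8)
K(B) = 3/11 (K(B) = 8/(-11) + B/B = 8*(-1/11) + 1 = -8/11 + 1 = 3/11)
(6714 + 29017) + K(j) = (6714 + 29017) + 3/11 = 35731 + 3/11 = 393044/11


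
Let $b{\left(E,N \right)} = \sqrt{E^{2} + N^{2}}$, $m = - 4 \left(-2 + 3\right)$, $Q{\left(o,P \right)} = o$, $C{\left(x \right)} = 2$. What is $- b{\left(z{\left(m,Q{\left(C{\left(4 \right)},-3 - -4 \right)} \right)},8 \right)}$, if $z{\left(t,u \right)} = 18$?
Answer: $- 2 \sqrt{97} \approx -19.698$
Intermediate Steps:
$m = -4$ ($m = \left(-4\right) 1 = -4$)
$- b{\left(z{\left(m,Q{\left(C{\left(4 \right)},-3 - -4 \right)} \right)},8 \right)} = - \sqrt{18^{2} + 8^{2}} = - \sqrt{324 + 64} = - \sqrt{388} = - 2 \sqrt{97}$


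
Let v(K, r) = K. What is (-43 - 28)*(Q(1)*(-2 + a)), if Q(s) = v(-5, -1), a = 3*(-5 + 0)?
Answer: -6035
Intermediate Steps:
a = -15 (a = 3*(-5) = -15)
Q(s) = -5
(-43 - 28)*(Q(1)*(-2 + a)) = (-43 - 28)*(-5*(-2 - 15)) = -(-355)*(-17) = -71*85 = -6035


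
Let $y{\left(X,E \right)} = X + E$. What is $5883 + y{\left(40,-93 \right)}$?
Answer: $5830$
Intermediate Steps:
$y{\left(X,E \right)} = E + X$
$5883 + y{\left(40,-93 \right)} = 5883 + \left(-93 + 40\right) = 5883 - 53 = 5830$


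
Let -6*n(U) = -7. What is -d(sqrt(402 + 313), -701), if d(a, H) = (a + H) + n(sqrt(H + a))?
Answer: 4199/6 - sqrt(715) ≈ 673.09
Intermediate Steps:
n(U) = 7/6 (n(U) = -1/6*(-7) = 7/6)
d(a, H) = 7/6 + H + a (d(a, H) = (a + H) + 7/6 = (H + a) + 7/6 = 7/6 + H + a)
-d(sqrt(402 + 313), -701) = -(7/6 - 701 + sqrt(402 + 313)) = -(7/6 - 701 + sqrt(715)) = -(-4199/6 + sqrt(715)) = 4199/6 - sqrt(715)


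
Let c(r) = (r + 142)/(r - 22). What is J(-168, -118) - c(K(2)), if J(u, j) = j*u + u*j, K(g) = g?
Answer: 198276/5 ≈ 39655.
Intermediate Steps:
c(r) = (142 + r)/(-22 + r)
J(u, j) = 2*j*u (J(u, j) = j*u + j*u = 2*j*u)
J(-168, -118) - c(K(2)) = 2*(-118)*(-168) - (142 + 2)/(-22 + 2) = 39648 - 144/(-20) = 39648 - (-1)*144/20 = 39648 - 1*(-36/5) = 39648 + 36/5 = 198276/5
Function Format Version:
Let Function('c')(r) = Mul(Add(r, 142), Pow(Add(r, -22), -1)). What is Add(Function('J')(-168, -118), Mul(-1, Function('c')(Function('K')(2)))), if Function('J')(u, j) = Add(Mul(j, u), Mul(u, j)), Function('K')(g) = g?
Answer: Rational(198276, 5) ≈ 39655.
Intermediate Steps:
Function('c')(r) = Mul(Pow(Add(-22, r), -1), Add(142, r)) (Function('c')(r) = Mul(Add(142, r), Pow(Add(-22, r), -1)) = Mul(Pow(Add(-22, r), -1), Add(142, r)))
Function('J')(u, j) = Mul(2, j, u) (Function('J')(u, j) = Add(Mul(j, u), Mul(j, u)) = Mul(2, j, u))
Add(Function('J')(-168, -118), Mul(-1, Function('c')(Function('K')(2)))) = Add(Mul(2, -118, -168), Mul(-1, Mul(Pow(Add(-22, 2), -1), Add(142, 2)))) = Add(39648, Mul(-1, Mul(Pow(-20, -1), 144))) = Add(39648, Mul(-1, Mul(Rational(-1, 20), 144))) = Add(39648, Mul(-1, Rational(-36, 5))) = Add(39648, Rational(36, 5)) = Rational(198276, 5)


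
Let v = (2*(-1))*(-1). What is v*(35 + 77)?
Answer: 224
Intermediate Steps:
v = 2 (v = -2*(-1) = 2)
v*(35 + 77) = 2*(35 + 77) = 2*112 = 224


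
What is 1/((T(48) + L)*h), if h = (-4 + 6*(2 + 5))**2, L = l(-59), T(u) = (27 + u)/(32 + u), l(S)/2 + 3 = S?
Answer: -4/710809 ≈ -5.6274e-6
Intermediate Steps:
l(S) = -6 + 2*S
T(u) = (27 + u)/(32 + u)
L = -124 (L = -6 + 2*(-59) = -6 - 118 = -124)
h = 1444 (h = (-4 + 6*7)**2 = (-4 + 42)**2 = 38**2 = 1444)
1/((T(48) + L)*h) = 1/((27 + 48)/(32 + 48) - 124*1444) = (1/1444)/(75/80 - 124) = (1/1444)/((1/80)*75 - 124) = (1/1444)/(15/16 - 124) = (1/1444)/(-1969/16) = -16/1969*1/1444 = -4/710809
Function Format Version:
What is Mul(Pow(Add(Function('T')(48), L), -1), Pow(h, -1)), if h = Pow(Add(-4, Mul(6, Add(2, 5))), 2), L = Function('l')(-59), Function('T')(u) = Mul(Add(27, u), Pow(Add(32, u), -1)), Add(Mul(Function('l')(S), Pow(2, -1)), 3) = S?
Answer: Rational(-4, 710809) ≈ -5.6274e-6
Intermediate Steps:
Function('l')(S) = Add(-6, Mul(2, S))
Function('T')(u) = Mul(Pow(Add(32, u), -1), Add(27, u))
L = -124 (L = Add(-6, Mul(2, -59)) = Add(-6, -118) = -124)
h = 1444 (h = Pow(Add(-4, Mul(6, 7)), 2) = Pow(Add(-4, 42), 2) = Pow(38, 2) = 1444)
Mul(Pow(Add(Function('T')(48), L), -1), Pow(h, -1)) = Mul(Pow(Add(Mul(Pow(Add(32, 48), -1), Add(27, 48)), -124), -1), Pow(1444, -1)) = Mul(Pow(Add(Mul(Pow(80, -1), 75), -124), -1), Rational(1, 1444)) = Mul(Pow(Add(Mul(Rational(1, 80), 75), -124), -1), Rational(1, 1444)) = Mul(Pow(Add(Rational(15, 16), -124), -1), Rational(1, 1444)) = Mul(Pow(Rational(-1969, 16), -1), Rational(1, 1444)) = Mul(Rational(-16, 1969), Rational(1, 1444)) = Rational(-4, 710809)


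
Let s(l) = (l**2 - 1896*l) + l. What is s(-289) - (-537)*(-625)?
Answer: 295551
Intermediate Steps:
s(l) = l**2 - 1895*l
s(-289) - (-537)*(-625) = -289*(-1895 - 289) - (-537)*(-625) = -289*(-2184) - 1*335625 = 631176 - 335625 = 295551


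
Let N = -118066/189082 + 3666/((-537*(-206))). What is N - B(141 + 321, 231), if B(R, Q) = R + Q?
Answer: -1208965951851/1743052417 ≈ -693.59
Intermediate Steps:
B(R, Q) = Q + R
N = -1030626870/1743052417 (N = -118066*1/189082 + 3666/110622 = -59033/94541 + 3666*(1/110622) = -59033/94541 + 611/18437 = -1030626870/1743052417 ≈ -0.59128)
N - B(141 + 321, 231) = -1030626870/1743052417 - (231 + (141 + 321)) = -1030626870/1743052417 - (231 + 462) = -1030626870/1743052417 - 1*693 = -1030626870/1743052417 - 693 = -1208965951851/1743052417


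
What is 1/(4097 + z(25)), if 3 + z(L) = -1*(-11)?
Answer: 1/4105 ≈ 0.00024361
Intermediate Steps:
z(L) = 8 (z(L) = -3 - 1*(-11) = -3 + 11 = 8)
1/(4097 + z(25)) = 1/(4097 + 8) = 1/4105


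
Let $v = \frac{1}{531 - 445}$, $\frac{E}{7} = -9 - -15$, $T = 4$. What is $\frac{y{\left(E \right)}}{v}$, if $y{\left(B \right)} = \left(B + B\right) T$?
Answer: $28896$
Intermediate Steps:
$E = 42$ ($E = 7 \left(-9 - -15\right) = 7 \left(-9 + 15\right) = 7 \cdot 6 = 42$)
$y{\left(B \right)} = 8 B$ ($y{\left(B \right)} = \left(B + B\right) 4 = 2 B 4 = 8 B$)
$v = \frac{1}{86} \approx 0.011628$
$\frac{y{\left(E \right)}}{v} = 8 \cdot 42 \frac{1}{\frac{1}{86}} = 336 \cdot 86 = 28896$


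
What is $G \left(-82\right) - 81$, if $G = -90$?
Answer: $7299$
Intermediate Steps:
$G \left(-82\right) - 81 = \left(-90\right) \left(-82\right) - 81 = 7380 - 81 = 7299$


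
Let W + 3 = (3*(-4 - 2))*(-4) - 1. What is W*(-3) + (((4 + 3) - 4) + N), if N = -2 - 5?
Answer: -208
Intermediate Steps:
N = -7
W = 68 (W = -3 + ((3*(-4 - 2))*(-4) - 1) = -3 + ((3*(-6))*(-4) - 1) = -3 + (-18*(-4) - 1) = -3 + (72 - 1) = -3 + 71 = 68)
W*(-3) + (((4 + 3) - 4) + N) = 68*(-3) + (((4 + 3) - 4) - 7) = -204 + ((7 - 4) - 7) = -204 + (3 - 7) = -204 - 4 = -208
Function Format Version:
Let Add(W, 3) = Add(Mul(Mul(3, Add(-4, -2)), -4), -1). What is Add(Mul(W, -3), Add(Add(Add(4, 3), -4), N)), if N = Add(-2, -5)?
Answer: -208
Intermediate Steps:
N = -7
W = 68 (W = Add(-3, Add(Mul(Mul(3, Add(-4, -2)), -4), -1)) = Add(-3, Add(Mul(Mul(3, -6), -4), -1)) = Add(-3, Add(Mul(-18, -4), -1)) = Add(-3, Add(72, -1)) = Add(-3, 71) = 68)
Add(Mul(W, -3), Add(Add(Add(4, 3), -4), N)) = Add(Mul(68, -3), Add(Add(Add(4, 3), -4), -7)) = Add(-204, Add(Add(7, -4), -7)) = Add(-204, Add(3, -7)) = Add(-204, -4) = -208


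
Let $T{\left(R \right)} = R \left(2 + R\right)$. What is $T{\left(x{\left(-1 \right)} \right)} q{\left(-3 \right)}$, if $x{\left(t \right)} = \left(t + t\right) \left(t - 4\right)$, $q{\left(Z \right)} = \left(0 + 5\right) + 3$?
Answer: $960$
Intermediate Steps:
$q{\left(Z \right)} = 8$ ($q{\left(Z \right)} = 5 + 3 = 8$)
$x{\left(t \right)} = 2 t \left(-4 + t\right)$
$T{\left(x{\left(-1 \right)} \right)} q{\left(-3 \right)} = 2 \left(-1\right) \left(-4 - 1\right) \left(2 + 2 \left(-1\right) \left(-4 - 1\right)\right) 8 = 2 \left(-1\right) \left(-5\right) \left(2 + 2 \left(-1\right) \left(-5\right)\right) 8 = 10 \left(2 + 10\right) 8 = 10 \cdot 12 \cdot 8 = 120 \cdot 8 = 960$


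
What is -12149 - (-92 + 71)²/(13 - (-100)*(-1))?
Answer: -352174/29 ≈ -12144.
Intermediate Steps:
-12149 - (-92 + 71)²/(13 - (-100)*(-1)) = -12149 - (-21)²/(13 - 100*1) = -12149 - 441/(13 - 100) = -12149 - 441/(-87) = -12149 - 441*(-1)/87 = -12149 - 1*(-147/29) = -12149 + 147/29 = -352174/29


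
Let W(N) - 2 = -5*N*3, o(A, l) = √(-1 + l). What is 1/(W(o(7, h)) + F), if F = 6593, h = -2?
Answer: 1319/8698940 + 3*I*√3/8698940 ≈ 0.00015163 + 5.9733e-7*I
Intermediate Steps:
W(N) = 2 - 15*N (W(N) = 2 - 5*N*3 = 2 - 15*N)
1/(W(o(7, h)) + F) = 1/((2 - 15*√(-1 - 2)) + 6593) = 1/((2 - 15*I*√3) + 6593) = 1/(6595 - 15*I*√3)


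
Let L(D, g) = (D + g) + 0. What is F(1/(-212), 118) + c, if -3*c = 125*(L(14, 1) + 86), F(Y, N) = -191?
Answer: -13198/3 ≈ -4399.3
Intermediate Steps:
L(D, g) = D + g
c = -12625/3 (c = -125*((14 + 1) + 86)/3 = -125*(15 + 86)/3 = -125*101/3 = -⅓*12625 = -12625/3 ≈ -4208.3)
F(1/(-212), 118) + c = -191 - 12625/3 = -13198/3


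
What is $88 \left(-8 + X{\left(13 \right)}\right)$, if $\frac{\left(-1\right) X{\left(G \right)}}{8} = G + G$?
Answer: $-19008$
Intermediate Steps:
$X{\left(G \right)} = - 16 G$ ($X{\left(G \right)} = - 8 \left(G + G\right) = - 8 \cdot 2 G = - 16 G$)
$88 \left(-8 + X{\left(13 \right)}\right) = 88 \left(-8 - 208\right) = 88 \left(-216\right) = -19008$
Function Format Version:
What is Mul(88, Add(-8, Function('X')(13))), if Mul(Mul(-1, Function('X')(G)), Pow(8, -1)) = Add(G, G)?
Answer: -19008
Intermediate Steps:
Function('X')(G) = Mul(-16, G) (Function('X')(G) = Mul(-8, Add(G, G)) = Mul(-8, Mul(2, G)) = Mul(-16, G))
Mul(88, Add(-8, Function('X')(13))) = Mul(88, Add(-8, Mul(-16, 13))) = Mul(88, Add(-8, -208)) = Mul(88, -216) = -19008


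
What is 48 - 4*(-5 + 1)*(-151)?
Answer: -2368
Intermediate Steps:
48 - 4*(-5 + 1)*(-151) = 48 - 4*(-4)*(-151) = 48 + 16*(-151) = 48 - 2416 = -2368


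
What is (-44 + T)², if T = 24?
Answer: 400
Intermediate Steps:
(-44 + T)² = (-44 + 24)² = (-20)² = 400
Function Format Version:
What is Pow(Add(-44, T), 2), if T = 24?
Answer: 400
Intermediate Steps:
Pow(Add(-44, T), 2) = Pow(Add(-44, 24), 2) = Pow(-20, 2) = 400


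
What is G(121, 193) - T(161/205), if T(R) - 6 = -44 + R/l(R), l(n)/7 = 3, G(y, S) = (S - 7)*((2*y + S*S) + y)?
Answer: 4302460027/615 ≈ 6.9959e+6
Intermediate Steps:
G(y, S) = (-7 + S)*(S² + 3*y) (G(y, S) = (-7 + S)*((2*y + S²) + y) = (-7 + S)*((S² + 2*y) + y) = (-7 + S)*(S² + 3*y))
l(n) = 21 (l(n) = 7*3 = 21)
T(R) = -38 + R/21 (T(R) = 6 + (-44 + R/21) = -38 + R/21)
G(121, 193) - T(161/205) = (193³ - 21*121 - 7*193² + 3*193*121) - (-38 + (161/205)/21) = (7189057 - 2541 - 7*37249 + 70059) - (-38 + (161*(1/205))/21) = (7189057 - 2541 - 260743 + 70059) - (-38 + (1/21)*(161/205)) = 6995832 - (-38 + 23/615) = 6995832 - 1*(-23347/615) = 6995832 + 23347/615 = 4302460027/615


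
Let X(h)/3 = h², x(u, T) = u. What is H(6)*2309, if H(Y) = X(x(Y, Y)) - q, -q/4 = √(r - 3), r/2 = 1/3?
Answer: 249372 + 9236*I*√21/3 ≈ 2.4937e+5 + 14108.0*I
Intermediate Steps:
r = ⅔ (r = 2/3 = 2*(⅓) = ⅔ ≈ 0.66667)
X(h) = 3*h²
q = -4*I*√21/3 (q = -4*√(⅔ - 3) = -4*I*√21/3 ≈ -6.1101*I)
H(Y) = 3*Y² + 4*I*√21/3 (H(Y) = 3*Y² - (-4)*I*√21/3 = 3*Y² + 4*I*√21/3)
H(6)*2309 = (3*6² + 4*I*√21/3)*2309 = (3*36 + 4*I*√21/3)*2309 = (108 + 4*I*√21/3)*2309 = 249372 + 9236*I*√21/3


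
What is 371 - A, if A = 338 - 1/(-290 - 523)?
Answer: 26828/813 ≈ 32.999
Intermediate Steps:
A = 274795/813 (A = 338 - 1/(-813) = 338 - 1*(-1/813) = 338 + 1/813 = 274795/813 ≈ 338.00)
371 - A = 371 - 1*274795/813 = 371 - 274795/813 = 26828/813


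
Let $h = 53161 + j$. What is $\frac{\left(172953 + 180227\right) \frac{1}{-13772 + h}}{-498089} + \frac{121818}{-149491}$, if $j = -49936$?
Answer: $- \frac{639899145362314}{785327750006353} \approx -0.81482$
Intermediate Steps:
$h = 3225$ ($h = 53161 - 49936 = 3225$)
$\frac{\left(172953 + 180227\right) \frac{1}{-13772 + h}}{-498089} + \frac{121818}{-149491} = \frac{\left(172953 + 180227\right) \frac{1}{-13772 + 3225}}{-498089} + \frac{121818}{-149491} = \frac{353180}{-10547} \left(- \frac{1}{498089}\right) + 121818 \left(- \frac{1}{149491}\right) = 353180 \left(- \frac{1}{10547}\right) \left(- \frac{1}{498089}\right) - \frac{121818}{149491} = \left(- \frac{353180}{10547}\right) \left(- \frac{1}{498089}\right) - \frac{121818}{149491} = \frac{353180}{5253344683} - \frac{121818}{149491} = - \frac{639899145362314}{785327750006353}$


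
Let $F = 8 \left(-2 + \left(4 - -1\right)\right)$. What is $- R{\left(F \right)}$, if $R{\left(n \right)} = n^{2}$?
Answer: $-576$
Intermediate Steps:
$F = 24$ ($F = 8 \left(-2 + \left(4 + 1\right)\right) = 8 \left(-2 + 5\right) = 8 \cdot 3 = 24$)
$- R{\left(F \right)} = - 24^{2} = \left(-1\right) 576 = -576$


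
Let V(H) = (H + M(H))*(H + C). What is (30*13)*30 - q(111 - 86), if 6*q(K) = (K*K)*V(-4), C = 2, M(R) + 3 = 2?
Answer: 31975/3 ≈ 10658.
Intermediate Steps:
M(R) = -1 (M(R) = -3 + 2 = -1)
V(H) = (-1 + H)*(2 + H) (V(H) = (H - 1)*(H + 2) = (-1 + H)*(2 + H))
q(K) = 5*K²/3 (q(K) = ((K*K)*(-2 - 4 + (-4)²))/6 = (K²*(-2 - 4 + 16))/6 = (K²*10)/6 = (10*K²)/6 = 5*K²/3)
(30*13)*30 - q(111 - 86) = (30*13)*30 - 5*(111 - 86)²/3 = 390*30 - 5*25²/3 = 11700 - 5*625/3 = 11700 - 1*3125/3 = 11700 - 3125/3 = 31975/3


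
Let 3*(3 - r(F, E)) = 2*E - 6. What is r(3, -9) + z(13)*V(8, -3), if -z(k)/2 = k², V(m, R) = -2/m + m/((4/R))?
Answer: 4247/2 ≈ 2123.5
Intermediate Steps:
V(m, R) = -2/m + R*m/4 (V(m, R) = -2/m + m*(R/4) = -2/m + R*m/4)
z(k) = -2*k²
r(F, E) = 5 - 2*E/3 (r(F, E) = 3 - (2*E - 6)/3 = 3 - (-6 + 2*E)/3 = 3 + (2 - 2*E/3) = 5 - 2*E/3)
r(3, -9) + z(13)*V(8, -3) = (5 - ⅔*(-9)) + (-2*13²)*(-2/8 + (¼)*(-3)*8) = (5 + 6) + (-2*169)*(-2*⅛ - 6) = 11 - 338*(-¼ - 6) = 11 - 338*(-25/4) = 11 + 4225/2 = 4247/2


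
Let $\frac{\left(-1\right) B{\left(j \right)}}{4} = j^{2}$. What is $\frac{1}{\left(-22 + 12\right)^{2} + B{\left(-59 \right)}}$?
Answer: $- \frac{1}{13824} \approx -7.2338 \cdot 10^{-5}$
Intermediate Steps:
$B{\left(j \right)} = - 4 j^{2}$
$\frac{1}{\left(-22 + 12\right)^{2} + B{\left(-59 \right)}} = \frac{1}{\left(-22 + 12\right)^{2} - 4 \left(-59\right)^{2}} = \frac{1}{\left(-10\right)^{2} - 13924} = \frac{1}{100 - 13924} = \frac{1}{-13824} = - \frac{1}{13824}$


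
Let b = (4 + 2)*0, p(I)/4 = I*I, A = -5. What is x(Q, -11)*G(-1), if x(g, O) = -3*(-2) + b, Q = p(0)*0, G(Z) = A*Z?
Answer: 30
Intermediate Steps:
p(I) = 4*I² (p(I) = 4*(I*I) = 4*I²)
b = 0 (b = 6*0 = 0)
G(Z) = -5*Z
Q = 0 (Q = (4*0²)*0 = (4*0)*0 = 0*0 = 0)
x(g, O) = 6 (x(g, O) = -3*(-2) + 0 = 6 + 0 = 6)
x(Q, -11)*G(-1) = 6*(-5*(-1)) = 6*5 = 30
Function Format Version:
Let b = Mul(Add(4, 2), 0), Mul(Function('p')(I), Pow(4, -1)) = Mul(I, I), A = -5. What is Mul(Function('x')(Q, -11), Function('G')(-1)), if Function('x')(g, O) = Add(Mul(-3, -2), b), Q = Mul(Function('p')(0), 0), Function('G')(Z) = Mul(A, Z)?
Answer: 30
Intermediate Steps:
Function('p')(I) = Mul(4, Pow(I, 2)) (Function('p')(I) = Mul(4, Mul(I, I)) = Mul(4, Pow(I, 2)))
b = 0 (b = Mul(6, 0) = 0)
Function('G')(Z) = Mul(-5, Z)
Q = 0 (Q = Mul(Mul(4, Pow(0, 2)), 0) = Mul(Mul(4, 0), 0) = Mul(0, 0) = 0)
Function('x')(g, O) = 6 (Function('x')(g, O) = Add(Mul(-3, -2), 0) = Add(6, 0) = 6)
Mul(Function('x')(Q, -11), Function('G')(-1)) = Mul(6, Mul(-5, -1)) = Mul(6, 5) = 30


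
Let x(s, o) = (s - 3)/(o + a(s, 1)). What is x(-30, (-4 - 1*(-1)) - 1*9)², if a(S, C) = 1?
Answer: 9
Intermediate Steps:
x(s, o) = (-3 + s)/(1 + o) (x(s, o) = (s - 3)/(o + 1) = (-3 + s)/(1 + o))
x(-30, (-4 - 1*(-1)) - 1*9)² = ((-3 - 30)/(1 + ((-4 - 1*(-1)) - 1*9)))² = (-33/(1 + ((-4 + 1) - 9)))² = (-33/(1 + (-3 - 9)))² = (-33/(1 - 12))² = (-33/(-11))² = (-1/11*(-33))² = 3² = 9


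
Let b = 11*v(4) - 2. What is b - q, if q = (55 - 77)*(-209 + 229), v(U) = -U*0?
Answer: 438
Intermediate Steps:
v(U) = 0 (v(U) = -1*0 = 0)
q = -440 (q = -22*20 = -440)
b = -2 (b = 11*0 - 2 = 0 - 2 = -2)
b - q = -2 - 1*(-440) = -2 + 440 = 438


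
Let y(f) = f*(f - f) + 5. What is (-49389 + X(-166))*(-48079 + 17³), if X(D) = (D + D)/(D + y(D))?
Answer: 343225686302/161 ≈ 2.1318e+9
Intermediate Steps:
y(f) = 5 (y(f) = f*0 + 5 = 0 + 5 = 5)
X(D) = 2*D/(5 + D) (X(D) = (D + D)/(D + 5) = (2*D)/(5 + D) = 2*D/(5 + D))
(-49389 + X(-166))*(-48079 + 17³) = (-49389 + 2*(-166)/(5 - 166))*(-48079 + 17³) = (-49389 + 2*(-166)/(-161))*(-48079 + 4913) = (-49389 + 2*(-166)*(-1/161))*(-43166) = (-49389 + 332/161)*(-43166) = -7951297/161*(-43166) = 343225686302/161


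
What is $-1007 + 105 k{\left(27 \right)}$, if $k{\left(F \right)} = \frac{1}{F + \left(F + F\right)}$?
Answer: $- \frac{27154}{27} \approx -1005.7$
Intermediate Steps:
$k{\left(F \right)} = \frac{1}{3 F}$ ($k{\left(F \right)} = \frac{1}{F + 2 F} = \frac{1}{3 F}$)
$-1007 + 105 k{\left(27 \right)} = -1007 + 105 \frac{1}{3 \cdot 27} = -1007 + 105 \cdot \frac{1}{3} \cdot \frac{1}{27} = -1007 + 105 \cdot \frac{1}{81} = -1007 + \frac{35}{27} = - \frac{27154}{27}$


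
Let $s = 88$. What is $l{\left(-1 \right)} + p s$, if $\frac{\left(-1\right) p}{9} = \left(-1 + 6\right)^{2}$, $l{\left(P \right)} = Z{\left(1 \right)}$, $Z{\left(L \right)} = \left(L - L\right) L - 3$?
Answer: $-19803$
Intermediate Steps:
$Z{\left(L \right)} = -3$ ($Z{\left(L \right)} = 0 L - 3 = 0 - 3 = -3$)
$l{\left(P \right)} = -3$
$p = -225$ ($p = - 9 \left(-1 + 6\right)^{2} = - 9 \cdot 5^{2} = \left(-9\right) 25 = -225$)
$l{\left(-1 \right)} + p s = -3 - 19800 = -19803$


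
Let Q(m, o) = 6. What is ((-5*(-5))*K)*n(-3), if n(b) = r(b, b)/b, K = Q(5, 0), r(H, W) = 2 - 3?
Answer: 50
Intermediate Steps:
r(H, W) = -1
K = 6
n(b) = -1/b
((-5*(-5))*K)*n(-3) = (-5*(-5)*6)*(-1/(-3)) = (25*6)*(-1*(-⅓)) = 150*(⅓) = 50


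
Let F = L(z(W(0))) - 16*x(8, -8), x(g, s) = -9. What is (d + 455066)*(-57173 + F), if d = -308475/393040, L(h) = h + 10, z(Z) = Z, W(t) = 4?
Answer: -2039527263177495/78608 ≈ -2.5946e+10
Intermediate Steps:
L(h) = 10 + h
d = -61695/78608 (d = -308475*1/393040 = -61695/78608 ≈ -0.78484)
F = 158 (F = (10 + 4) - 16*(-9) = 14 + 144 = 158)
(d + 455066)*(-57173 + F) = (-61695/78608 + 455066)*(-57173 + 158) = (35771766433/78608)*(-57015) = -2039527263177495/78608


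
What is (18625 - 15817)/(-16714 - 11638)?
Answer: -351/3544 ≈ -0.099041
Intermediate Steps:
(18625 - 15817)/(-16714 - 11638) = 2808/(-28352) = 2808*(-1/28352) = -351/3544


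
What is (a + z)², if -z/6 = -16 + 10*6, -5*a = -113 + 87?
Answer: 1674436/25 ≈ 66978.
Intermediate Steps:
a = 26/5 (a = -(-113 + 87)/5 = -⅕*(-26) = 26/5 ≈ 5.2000)
z = -264 (z = -6*(-16 + 10*6) = -6*(-16 + 60) = -6*44 = -264)
(a + z)² = (26/5 - 264)² = (-1294/5)² = 1674436/25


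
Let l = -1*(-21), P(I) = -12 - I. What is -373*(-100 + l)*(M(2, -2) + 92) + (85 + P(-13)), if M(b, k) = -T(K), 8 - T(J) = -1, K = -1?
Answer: 2445847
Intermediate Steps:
T(J) = 9 (T(J) = 8 - 1*(-1) = 8 + 1 = 9)
l = 21
M(b, k) = -9 (M(b, k) = -1*9 = -9)
-373*(-100 + l)*(M(2, -2) + 92) + (85 + P(-13)) = -373*(-100 + 21)*(-9 + 92) + (85 + (-12 - 1*(-13))) = -(-29467)*83 + (85 + (-12 + 13)) = -373*(-6557) + (85 + 1) = 2445761 + 86 = 2445847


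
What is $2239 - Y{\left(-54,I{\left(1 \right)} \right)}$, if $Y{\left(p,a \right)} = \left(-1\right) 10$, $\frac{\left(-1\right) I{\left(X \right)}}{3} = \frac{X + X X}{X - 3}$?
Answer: $2249$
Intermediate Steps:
$I{\left(X \right)} = - \frac{3 \left(X + X^{2}\right)}{-3 + X}$ ($I{\left(X \right)} = - 3 \frac{X + X X}{X - 3} = - 3 \frac{X + X^{2}}{-3 + X} = - \frac{3 \left(X + X^{2}\right)}{-3 + X}$)
$Y{\left(p,a \right)} = -10$
$2239 - Y{\left(-54,I{\left(1 \right)} \right)} = 2239 - -10 = 2239 + 10 = 2249$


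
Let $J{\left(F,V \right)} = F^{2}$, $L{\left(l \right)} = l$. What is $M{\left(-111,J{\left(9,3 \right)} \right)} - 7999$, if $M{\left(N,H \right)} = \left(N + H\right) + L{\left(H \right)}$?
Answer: $-7948$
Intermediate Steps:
$M{\left(N,H \right)} = N + 2 H$ ($M{\left(N,H \right)} = \left(N + H\right) + H = \left(H + N\right) + H = N + 2 H$)
$M{\left(-111,J{\left(9,3 \right)} \right)} - 7999 = \left(-111 + 2 \cdot 9^{2}\right) - 7999 = \left(-111 + 2 \cdot 81\right) - 7999 = \left(-111 + 162\right) - 7999 = 51 - 7999 = -7948$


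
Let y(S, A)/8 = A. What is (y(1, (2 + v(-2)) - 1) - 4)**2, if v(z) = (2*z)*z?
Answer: 4624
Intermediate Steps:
v(z) = 2*z**2
y(S, A) = 8*A
(y(1, (2 + v(-2)) - 1) - 4)**2 = (8*((2 + 2*(-2)**2) - 1) - 4)**2 = (8*((2 + 2*4) - 1) - 4)**2 = (8*((2 + 8) - 1) - 4)**2 = (8*(10 - 1) - 4)**2 = (8*9 - 4)**2 = (72 - 4)**2 = 68**2 = 4624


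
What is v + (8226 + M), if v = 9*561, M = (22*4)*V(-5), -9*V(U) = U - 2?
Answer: 120091/9 ≈ 13343.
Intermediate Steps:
V(U) = 2/9 - U/9 (V(U) = -(U - 2)/9 = -(-2 + U)/9 = 2/9 - U/9)
M = 616/9 (M = (22*4)*(2/9 - 1/9*(-5)) = 88*(2/9 + 5/9) = 88*(7/9) = 616/9 ≈ 68.444)
v = 5049
v + (8226 + M) = 5049 + (8226 + 616/9) = 5049 + 74650/9 = 120091/9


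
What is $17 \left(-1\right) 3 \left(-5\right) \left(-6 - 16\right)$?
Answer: $-5610$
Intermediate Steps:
$17 \left(-1\right) 3 \left(-5\right) \left(-6 - 16\right) = 17 \left(\left(-3\right) \left(-5\right)\right) \left(-6 - 16\right) = 17 \cdot 15 \left(-22\right) = 255 \left(-22\right) = -5610$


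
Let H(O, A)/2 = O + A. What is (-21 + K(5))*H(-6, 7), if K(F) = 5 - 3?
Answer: -38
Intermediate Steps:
H(O, A) = 2*A + 2*O (H(O, A) = 2*(O + A) = 2*(A + O) = 2*A + 2*O)
K(F) = 2
(-21 + K(5))*H(-6, 7) = (-21 + 2)*(2*7 + 2*(-6)) = -19*(14 - 12) = -19*2 = -38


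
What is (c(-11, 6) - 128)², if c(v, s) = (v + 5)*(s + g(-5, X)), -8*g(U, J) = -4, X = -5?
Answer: 27889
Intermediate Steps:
g(U, J) = ½ (g(U, J) = -⅛*(-4) = ½)
c(v, s) = (½ + s)*(5 + v) (c(v, s) = (v + 5)*(s + ½) = (5 + v)*(½ + s) = (½ + s)*(5 + v))
(c(-11, 6) - 128)² = ((5/2 + (½)*(-11) + 5*6 + 6*(-11)) - 128)² = ((5/2 - 11/2 + 30 - 66) - 128)² = (-39 - 128)² = (-167)² = 27889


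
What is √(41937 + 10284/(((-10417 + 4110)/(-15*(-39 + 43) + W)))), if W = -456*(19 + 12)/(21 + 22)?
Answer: √63899735827569/38743 ≈ 206.33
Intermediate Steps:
W = -14136/43 ≈ -328.74
√(41937 + 10284/(((-10417 + 4110)/(-15*(-39 + 43) + W)))) = √(41937 + 10284/(((-10417 + 4110)/(-15*(-39 + 43) - 14136/43)))) = √(41937 + 10284/((-6307/(-15*4 - 14136/43)))) = √(41937 + 10284/((-6307/(-60 - 14136/43)))) = √(41937 + 10284/((-6307/(-16716/43)))) = √(41937 + 10284/((-6307*(-43/16716)))) = √(41937 + 10284/(38743/2388)) = √(41937 + 10284*(2388/38743)) = √(41937 + 24558192/38743) = √(1649323383/38743) = √63899735827569/38743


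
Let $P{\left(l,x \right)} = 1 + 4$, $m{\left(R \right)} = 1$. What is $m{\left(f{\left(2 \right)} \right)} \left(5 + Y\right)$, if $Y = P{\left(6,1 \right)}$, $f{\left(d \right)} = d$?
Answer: $10$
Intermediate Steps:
$P{\left(l,x \right)} = 5$
$Y = 5$
$m{\left(f{\left(2 \right)} \right)} \left(5 + Y\right) = 1 \left(5 + 5\right) = 1 \cdot 10 = 10$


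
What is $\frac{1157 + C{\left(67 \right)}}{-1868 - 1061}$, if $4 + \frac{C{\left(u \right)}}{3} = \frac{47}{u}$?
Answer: $- \frac{76856}{196243} \approx -0.39164$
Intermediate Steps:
$C{\left(u \right)} = -12 + \frac{141}{u}$ ($C{\left(u \right)} = -12 + 3 \frac{47}{u} = -12 + \frac{141}{u}$)
$\frac{1157 + C{\left(67 \right)}}{-1868 - 1061} = \frac{1157 - \left(12 - \frac{141}{67}\right)}{-1868 - 1061} = \frac{1157 + \left(-12 + 141 \cdot \frac{1}{67}\right)}{-2929} = \left(1157 + \left(-12 + \frac{141}{67}\right)\right) \left(- \frac{1}{2929}\right) = \left(1157 - \frac{663}{67}\right) \left(- \frac{1}{2929}\right) = \frac{76856}{67} \left(- \frac{1}{2929}\right) = - \frac{76856}{196243}$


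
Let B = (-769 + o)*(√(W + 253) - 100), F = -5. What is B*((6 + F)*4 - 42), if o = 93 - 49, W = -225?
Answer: -2755000 + 55100*√7 ≈ -2.6092e+6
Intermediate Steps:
o = 44
B = 72500 - 1450*√7 (B = (-769 + 44)*(√(-225 + 253) - 100) = -725*(√28 - 100) = -725*(2*√7 - 100) = -725*(-100 + 2*√7) = 72500 - 1450*√7 ≈ 68664.)
B*((6 + F)*4 - 42) = (72500 - 1450*√7)*((6 - 5)*4 - 42) = (72500 - 1450*√7)*(1*4 - 42) = (72500 - 1450*√7)*(4 - 42) = (72500 - 1450*√7)*(-38) = -2755000 + 55100*√7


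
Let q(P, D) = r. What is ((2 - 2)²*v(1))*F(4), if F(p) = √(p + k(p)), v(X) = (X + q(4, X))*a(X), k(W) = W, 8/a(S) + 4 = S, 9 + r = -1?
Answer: 0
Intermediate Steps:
r = -10 (r = -9 - 1 = -10)
a(S) = 8/(-4 + S)
q(P, D) = -10
v(X) = 8*(-10 + X)/(-4 + X) (v(X) = (X - 10)*(8/(-4 + X)) = (-10 + X)*(8/(-4 + X)) = 8*(-10 + X)/(-4 + X))
F(p) = √2*√p (F(p) = √(p + p) = √(2*p) = √2*√p)
((2 - 2)²*v(1))*F(4) = ((2 - 2)²*(8*(-10 + 1)/(-4 + 1)))*(√2*√4) = (0²*(8*(-9)/(-3)))*(√2*2) = (0*(8*(-⅓)*(-9)))*(2*√2) = (0*24)*(2*√2) = 0*(2*√2) = 0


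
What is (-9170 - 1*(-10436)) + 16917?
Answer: 18183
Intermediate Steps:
(-9170 - 1*(-10436)) + 16917 = (-9170 + 10436) + 16917 = 1266 + 16917 = 18183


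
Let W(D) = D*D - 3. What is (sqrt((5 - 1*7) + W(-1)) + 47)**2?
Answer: 2205 + 188*I ≈ 2205.0 + 188.0*I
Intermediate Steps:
W(D) = -3 + D**2 (W(D) = D**2 - 3 = -3 + D**2)
(sqrt((5 - 1*7) + W(-1)) + 47)**2 = (sqrt((5 - 1*7) + (-3 + (-1)**2)) + 47)**2 = (sqrt((5 - 7) + (-3 + 1)) + 47)**2 = (sqrt(-2 - 2) + 47)**2 = (sqrt(-4) + 47)**2 = (2*I + 47)**2 = (47 + 2*I)**2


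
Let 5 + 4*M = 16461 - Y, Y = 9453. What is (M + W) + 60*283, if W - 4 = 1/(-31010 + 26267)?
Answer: 355435673/18972 ≈ 18735.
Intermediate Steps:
W = 18971/4743 (W = 4 + 1/(-31010 + 26267) = 4 + 1/(-4743) = 4 - 1/4743 = 18971/4743 ≈ 3.9998)
M = 7003/4 (M = -5/4 + (16461 - 1*9453)/4 = -5/4 + (16461 - 9453)/4 = -5/4 + (1/4)*7008 = -5/4 + 1752 = 7003/4 ≈ 1750.8)
(M + W) + 60*283 = (7003/4 + 18971/4743) + 60*283 = 33291113/18972 + 16980 = 355435673/18972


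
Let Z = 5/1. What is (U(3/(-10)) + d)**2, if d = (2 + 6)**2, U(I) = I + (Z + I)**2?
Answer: 73599241/10000 ≈ 7359.9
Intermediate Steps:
Z = 5 (Z = 5*1 = 5)
U(I) = I + (5 + I)**2
d = 64 (d = 8**2 = 64)
(U(3/(-10)) + d)**2 = ((3/(-10) + (5 + 3/(-10))**2) + 64)**2 = ((3*(-1/10) + (5 + 3*(-1/10))**2) + 64)**2 = ((-3/10 + (5 - 3/10)**2) + 64)**2 = ((-3/10 + (47/10)**2) + 64)**2 = ((-3/10 + 2209/100) + 64)**2 = (2179/100 + 64)**2 = (8579/100)**2 = 73599241/10000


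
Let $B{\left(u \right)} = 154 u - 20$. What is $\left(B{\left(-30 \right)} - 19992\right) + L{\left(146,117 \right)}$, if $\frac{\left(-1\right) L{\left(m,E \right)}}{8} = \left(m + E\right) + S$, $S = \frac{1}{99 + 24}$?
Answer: $- \frac{3288536}{123} \approx -26736.0$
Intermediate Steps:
$S = \frac{1}{123} \approx 0.0081301$
$B{\left(u \right)} = -20 + 154 u$
$L{\left(m,E \right)} = - \frac{8}{123} - 8 E - 8 m$ ($L{\left(m,E \right)} = - 8 \left(\left(m + E\right) + \frac{1}{123}\right) = - 8 \left(\left(E + m\right) + \frac{1}{123}\right) = - 8 \left(\frac{1}{123} + E + m\right) = - \frac{8}{123} - 8 E - 8 m$)
$\left(B{\left(-30 \right)} - 19992\right) + L{\left(146,117 \right)} = \left(\left(-20 + 154 \left(-30\right)\right) - 19992\right) - \frac{258800}{123} = \left(\left(-20 - 4620\right) - 19992\right) - \frac{258800}{123} = \left(-4640 - 19992\right) - \frac{258800}{123} = -24632 - \frac{258800}{123} = - \frac{3288536}{123}$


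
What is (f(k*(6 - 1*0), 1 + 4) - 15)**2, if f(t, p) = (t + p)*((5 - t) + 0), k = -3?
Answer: 98596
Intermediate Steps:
f(t, p) = (5 - t)*(p + t) (f(t, p) = (p + t)*(5 - t) = (5 - t)*(p + t))
(f(k*(6 - 1*0), 1 + 4) - 15)**2 = ((-(-3*(6 - 1*0))**2 + 5*(1 + 4) + 5*(-3*(6 - 1*0)) - (1 + 4)*(-3*(6 - 1*0))) - 15)**2 = ((-(-3*(6 + 0))**2 + 5*5 + 5*(-3*(6 + 0)) - 1*5*(-3*(6 + 0))) - 15)**2 = ((-(-3*6)**2 + 25 + 5*(-3*6) - 1*5*(-3*6)) - 15)**2 = ((-1*(-18)**2 + 25 + 5*(-18) - 1*5*(-18)) - 15)**2 = ((-1*324 + 25 - 90 + 90) - 15)**2 = ((-324 + 25 - 90 + 90) - 15)**2 = (-299 - 15)**2 = (-314)**2 = 98596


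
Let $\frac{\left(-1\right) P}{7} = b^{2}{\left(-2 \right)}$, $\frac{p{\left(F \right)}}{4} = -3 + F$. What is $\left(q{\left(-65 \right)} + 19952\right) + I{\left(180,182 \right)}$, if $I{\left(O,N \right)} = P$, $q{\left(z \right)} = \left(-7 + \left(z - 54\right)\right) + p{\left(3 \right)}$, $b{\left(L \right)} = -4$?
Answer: $19714$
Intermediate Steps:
$p{\left(F \right)} = -12 + 4 F$ ($p{\left(F \right)} = 4 \left(-3 + F\right) = -12 + 4 F$)
$q{\left(z \right)} = -61 + z$ ($q{\left(z \right)} = \left(-7 + \left(z - 54\right)\right) + \left(-12 + 4 \cdot 3\right) = \left(-7 + \left(-54 + z\right)\right) + \left(-12 + 12\right) = \left(-61 + z\right) + 0 = -61 + z$)
$P = -112$ ($P = - 7 \left(-4\right)^{2} = \left(-7\right) 16 = -112$)
$I{\left(O,N \right)} = -112$
$\left(q{\left(-65 \right)} + 19952\right) + I{\left(180,182 \right)} = \left(\left(-61 - 65\right) + 19952\right) - 112 = \left(-126 + 19952\right) - 112 = 19826 - 112 = 19714$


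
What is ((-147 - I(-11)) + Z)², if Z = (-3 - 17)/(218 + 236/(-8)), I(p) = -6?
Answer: 2829920809/142129 ≈ 19911.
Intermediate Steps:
Z = -40/377 (Z = -20/(218 + 236*(-⅛)) = -20/(218 - 59/2) = -20/377/2 = -20*2/377 = -40/377 ≈ -0.10610)
((-147 - I(-11)) + Z)² = ((-147 - 1*(-6)) - 40/377)² = ((-147 + 6) - 40/377)² = (-141 - 40/377)² = (-53197/377)² = 2829920809/142129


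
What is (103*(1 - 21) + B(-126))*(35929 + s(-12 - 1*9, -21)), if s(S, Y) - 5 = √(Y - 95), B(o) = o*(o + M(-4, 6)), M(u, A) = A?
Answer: 469298040 + 26120*I*√29 ≈ 4.693e+8 + 1.4066e+5*I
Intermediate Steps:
B(o) = o*(6 + o) (B(o) = o*(o + 6) = o*(6 + o))
s(S, Y) = 5 + √(-95 + Y) (s(S, Y) = 5 + √(Y - 95) = 5 + √(-95 + Y))
(103*(1 - 21) + B(-126))*(35929 + s(-12 - 1*9, -21)) = (103*(1 - 21) - 126*(6 - 126))*(35929 + (5 + √(-95 - 21))) = (103*(-20) - 126*(-120))*(35929 + (5 + √(-116))) = (-2060 + 15120)*(35929 + (5 + 2*I*√29)) = 13060*(35934 + 2*I*√29) = 469298040 + 26120*I*√29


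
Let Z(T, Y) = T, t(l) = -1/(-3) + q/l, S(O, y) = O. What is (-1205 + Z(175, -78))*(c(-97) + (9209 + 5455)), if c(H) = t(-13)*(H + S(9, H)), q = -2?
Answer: -587330720/39 ≈ -1.5060e+7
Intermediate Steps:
t(l) = ⅓ - 2/l (t(l) = -1/(-3) - 2/l = -1*(-⅓) - 2/l = ⅓ - 2/l)
c(H) = 57/13 + 19*H/39 (c(H) = ((⅓)*(-6 - 13)/(-13))*(H + 9) = ((⅓)*(-1/13)*(-19))*(9 + H) = 19*(9 + H)/39 = 57/13 + 19*H/39)
(-1205 + Z(175, -78))*(c(-97) + (9209 + 5455)) = (-1205 + 175)*((57/13 + (19/39)*(-97)) + (9209 + 5455)) = -1030*((57/13 - 1843/39) + 14664) = -1030*(-1672/39 + 14664) = -1030*570224/39 = -587330720/39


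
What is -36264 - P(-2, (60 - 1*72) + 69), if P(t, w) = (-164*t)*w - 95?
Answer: -54865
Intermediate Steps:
P(t, w) = -95 - 164*t*w (P(t, w) = -164*t*w - 95 = -95 - 164*t*w)
-36264 - P(-2, (60 - 1*72) + 69) = -36264 - (-95 - 164*(-2)*((60 - 1*72) + 69)) = -36264 - (-95 - 164*(-2)*((60 - 72) + 69)) = -36264 - (-95 - 164*(-2)*(-12 + 69)) = -36264 - (-95 - 164*(-2)*57) = -36264 - (-95 + 18696) = -36264 - 1*18601 = -36264 - 18601 = -54865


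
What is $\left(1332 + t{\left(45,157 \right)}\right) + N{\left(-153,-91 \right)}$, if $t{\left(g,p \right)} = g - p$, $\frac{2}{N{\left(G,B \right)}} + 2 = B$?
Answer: $\frac{113458}{93} \approx 1220.0$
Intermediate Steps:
$N{\left(G,B \right)} = \frac{2}{-2 + B}$
$\left(1332 + t{\left(45,157 \right)}\right) + N{\left(-153,-91 \right)} = \left(1332 + \left(45 - 157\right)\right) + \frac{2}{-2 - 91} = \left(1332 + \left(45 - 157\right)\right) + \frac{2}{-93} = \left(1332 - 112\right) + 2 \left(- \frac{1}{93}\right) = 1220 - \frac{2}{93} = \frac{113458}{93}$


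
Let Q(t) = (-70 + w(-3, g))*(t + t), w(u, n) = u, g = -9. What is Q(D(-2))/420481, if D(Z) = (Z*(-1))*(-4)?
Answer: 1168/420481 ≈ 0.0027778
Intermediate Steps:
D(Z) = 4*Z (D(Z) = -Z*(-4) = 4*Z)
Q(t) = -146*t (Q(t) = (-70 - 3)*(t + t) = -146*t)
Q(D(-2))/420481 = -584*(-2)/420481 = -146*(-8)*(1/420481) = 1168*(1/420481) = 1168/420481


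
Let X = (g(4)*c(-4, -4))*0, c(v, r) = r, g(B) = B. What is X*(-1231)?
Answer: 0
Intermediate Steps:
X = 0 (X = (4*(-4))*0 = -16*0 = 0)
X*(-1231) = 0*(-1231) = 0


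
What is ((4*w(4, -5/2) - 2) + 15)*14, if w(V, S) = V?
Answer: 406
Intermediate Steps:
((4*w(4, -5/2) - 2) + 15)*14 = ((4*4 - 2) + 15)*14 = ((16 - 2) + 15)*14 = (14 + 15)*14 = 29*14 = 406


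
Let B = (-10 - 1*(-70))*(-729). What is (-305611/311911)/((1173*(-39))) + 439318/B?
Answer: -348256215953237/34673651816310 ≈ -10.044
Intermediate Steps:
B = -43740 (B = (-10 + 70)*(-729) = 60*(-729) = -43740)
(-305611/311911)/((1173*(-39))) + 439318/B = (-305611/311911)/((1173*(-39))) + 439318/(-43740) = -305611*1/311911/(-45747) + 439318*(-1/43740) = -305611/311911*(-1/45747) - 219659/21870 = 305611/14268992517 - 219659/21870 = -348256215953237/34673651816310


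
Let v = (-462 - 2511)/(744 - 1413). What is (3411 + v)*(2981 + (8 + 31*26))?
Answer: 2890438980/223 ≈ 1.2962e+7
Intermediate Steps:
v = 991/223 (v = -2973/(-669) = -2973*(-1/669) = 991/223 ≈ 4.4439)
(3411 + v)*(2981 + (8 + 31*26)) = (3411 + 991/223)*(2981 + (8 + 31*26)) = 761644*(2981 + (8 + 806))/223 = 761644*(2981 + 814)/223 = (761644/223)*3795 = 2890438980/223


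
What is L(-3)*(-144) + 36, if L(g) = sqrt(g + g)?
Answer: 36 - 144*I*sqrt(6) ≈ 36.0 - 352.73*I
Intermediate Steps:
L(g) = sqrt(2)*sqrt(g) (L(g) = sqrt(2*g) = sqrt(2)*sqrt(g))
L(-3)*(-144) + 36 = (sqrt(2)*sqrt(-3))*(-144) + 36 = (sqrt(2)*(I*sqrt(3)))*(-144) + 36 = (I*sqrt(6))*(-144) + 36 = -144*I*sqrt(6) + 36 = 36 - 144*I*sqrt(6)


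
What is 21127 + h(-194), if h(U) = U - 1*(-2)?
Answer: 20935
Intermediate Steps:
h(U) = 2 + U (h(U) = U + 2 = 2 + U)
21127 + h(-194) = 21127 + (2 - 194) = 21127 - 192 = 20935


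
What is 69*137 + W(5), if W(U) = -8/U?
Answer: 47257/5 ≈ 9451.4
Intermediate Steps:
69*137 + W(5) = 69*137 - 8/5 = 9453 - 8*1/5 = 9453 - 8/5 = 47257/5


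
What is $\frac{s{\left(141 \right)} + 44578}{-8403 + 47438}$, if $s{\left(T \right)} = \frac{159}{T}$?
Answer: $\frac{2095219}{1834645} \approx 1.142$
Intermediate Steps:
$\frac{s{\left(141 \right)} + 44578}{-8403 + 47438} = \frac{\frac{159}{141} + 44578}{-8403 + 47438} = \frac{159 \cdot \frac{1}{141} + 44578}{39035} = \left(\frac{53}{47} + 44578\right) \frac{1}{39035} = \frac{2095219}{47} \cdot \frac{1}{39035} = \frac{2095219}{1834645}$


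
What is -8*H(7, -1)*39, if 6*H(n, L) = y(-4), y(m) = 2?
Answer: -104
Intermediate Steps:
H(n, L) = ⅓ (H(n, L) = (⅙)*2 = ⅓)
-8*H(7, -1)*39 = -8*⅓*39 = -8/3*39 = -104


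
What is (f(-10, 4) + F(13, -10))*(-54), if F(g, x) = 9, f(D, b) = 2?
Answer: -594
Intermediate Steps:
(f(-10, 4) + F(13, -10))*(-54) = (2 + 9)*(-54) = 11*(-54) = -594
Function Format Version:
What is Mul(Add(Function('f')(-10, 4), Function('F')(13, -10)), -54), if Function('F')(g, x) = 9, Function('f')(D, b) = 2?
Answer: -594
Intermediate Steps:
Mul(Add(Function('f')(-10, 4), Function('F')(13, -10)), -54) = Mul(Add(2, 9), -54) = Mul(11, -54) = -594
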